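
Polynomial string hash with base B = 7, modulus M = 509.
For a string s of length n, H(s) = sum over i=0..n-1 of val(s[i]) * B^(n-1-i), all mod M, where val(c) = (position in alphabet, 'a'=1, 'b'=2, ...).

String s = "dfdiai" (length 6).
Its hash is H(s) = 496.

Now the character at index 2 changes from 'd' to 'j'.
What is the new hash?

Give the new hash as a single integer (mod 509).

Answer: 9

Derivation:
val('d') = 4, val('j') = 10
Position k = 2, exponent = n-1-k = 3
B^3 mod M = 7^3 mod 509 = 343
Delta = (10 - 4) * 343 mod 509 = 22
New hash = (496 + 22) mod 509 = 9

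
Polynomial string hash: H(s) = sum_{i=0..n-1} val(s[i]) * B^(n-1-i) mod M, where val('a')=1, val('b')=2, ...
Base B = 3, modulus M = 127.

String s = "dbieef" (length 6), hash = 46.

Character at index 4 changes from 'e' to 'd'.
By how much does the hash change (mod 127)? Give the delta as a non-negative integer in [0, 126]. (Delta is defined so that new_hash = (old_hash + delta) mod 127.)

Answer: 124

Derivation:
Delta formula: (val(new) - val(old)) * B^(n-1-k) mod M
  val('d') - val('e') = 4 - 5 = -1
  B^(n-1-k) = 3^1 mod 127 = 3
  Delta = -1 * 3 mod 127 = 124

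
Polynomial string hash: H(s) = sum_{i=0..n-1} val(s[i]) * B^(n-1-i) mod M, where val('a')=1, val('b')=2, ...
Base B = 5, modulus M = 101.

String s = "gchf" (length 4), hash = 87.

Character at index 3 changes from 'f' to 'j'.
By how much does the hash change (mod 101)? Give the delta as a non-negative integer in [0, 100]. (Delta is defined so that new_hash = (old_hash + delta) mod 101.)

Delta formula: (val(new) - val(old)) * B^(n-1-k) mod M
  val('j') - val('f') = 10 - 6 = 4
  B^(n-1-k) = 5^0 mod 101 = 1
  Delta = 4 * 1 mod 101 = 4

Answer: 4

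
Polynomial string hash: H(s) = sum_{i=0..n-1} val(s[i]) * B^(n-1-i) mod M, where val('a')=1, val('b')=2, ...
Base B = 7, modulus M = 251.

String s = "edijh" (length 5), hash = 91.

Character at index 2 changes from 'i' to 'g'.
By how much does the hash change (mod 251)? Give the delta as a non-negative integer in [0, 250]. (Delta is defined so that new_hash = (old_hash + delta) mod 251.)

Delta formula: (val(new) - val(old)) * B^(n-1-k) mod M
  val('g') - val('i') = 7 - 9 = -2
  B^(n-1-k) = 7^2 mod 251 = 49
  Delta = -2 * 49 mod 251 = 153

Answer: 153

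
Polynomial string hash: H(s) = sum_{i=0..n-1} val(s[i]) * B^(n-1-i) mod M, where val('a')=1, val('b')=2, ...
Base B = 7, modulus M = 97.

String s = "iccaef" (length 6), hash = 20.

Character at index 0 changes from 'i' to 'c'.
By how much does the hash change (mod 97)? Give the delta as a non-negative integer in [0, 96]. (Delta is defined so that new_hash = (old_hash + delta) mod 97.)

Answer: 38

Derivation:
Delta formula: (val(new) - val(old)) * B^(n-1-k) mod M
  val('c') - val('i') = 3 - 9 = -6
  B^(n-1-k) = 7^5 mod 97 = 26
  Delta = -6 * 26 mod 97 = 38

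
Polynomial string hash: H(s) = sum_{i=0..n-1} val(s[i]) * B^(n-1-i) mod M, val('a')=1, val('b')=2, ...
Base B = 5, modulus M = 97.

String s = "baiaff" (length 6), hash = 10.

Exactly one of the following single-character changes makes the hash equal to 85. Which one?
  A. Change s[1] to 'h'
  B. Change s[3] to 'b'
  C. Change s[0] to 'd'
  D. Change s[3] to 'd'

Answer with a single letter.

Option A: s[1]='a'->'h', delta=(8-1)*5^4 mod 97 = 10, hash=10+10 mod 97 = 20
Option B: s[3]='a'->'b', delta=(2-1)*5^2 mod 97 = 25, hash=10+25 mod 97 = 35
Option C: s[0]='b'->'d', delta=(4-2)*5^5 mod 97 = 42, hash=10+42 mod 97 = 52
Option D: s[3]='a'->'d', delta=(4-1)*5^2 mod 97 = 75, hash=10+75 mod 97 = 85 <-- target

Answer: D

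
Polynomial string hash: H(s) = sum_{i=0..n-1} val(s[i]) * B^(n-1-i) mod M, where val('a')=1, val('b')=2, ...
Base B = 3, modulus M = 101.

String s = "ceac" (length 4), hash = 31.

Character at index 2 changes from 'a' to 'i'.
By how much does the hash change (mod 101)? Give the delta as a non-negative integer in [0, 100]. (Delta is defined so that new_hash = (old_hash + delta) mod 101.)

Delta formula: (val(new) - val(old)) * B^(n-1-k) mod M
  val('i') - val('a') = 9 - 1 = 8
  B^(n-1-k) = 3^1 mod 101 = 3
  Delta = 8 * 3 mod 101 = 24

Answer: 24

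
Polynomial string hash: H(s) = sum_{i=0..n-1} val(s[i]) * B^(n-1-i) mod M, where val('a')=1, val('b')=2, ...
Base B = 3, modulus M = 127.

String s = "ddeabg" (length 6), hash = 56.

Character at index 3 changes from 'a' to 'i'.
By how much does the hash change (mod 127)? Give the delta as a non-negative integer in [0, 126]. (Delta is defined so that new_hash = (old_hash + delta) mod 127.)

Delta formula: (val(new) - val(old)) * B^(n-1-k) mod M
  val('i') - val('a') = 9 - 1 = 8
  B^(n-1-k) = 3^2 mod 127 = 9
  Delta = 8 * 9 mod 127 = 72

Answer: 72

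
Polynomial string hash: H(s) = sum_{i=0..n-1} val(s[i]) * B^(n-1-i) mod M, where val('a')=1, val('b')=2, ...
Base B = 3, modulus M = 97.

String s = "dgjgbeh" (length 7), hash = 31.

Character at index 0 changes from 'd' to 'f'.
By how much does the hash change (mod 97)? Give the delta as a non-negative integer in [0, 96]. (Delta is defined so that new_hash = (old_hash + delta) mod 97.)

Answer: 3

Derivation:
Delta formula: (val(new) - val(old)) * B^(n-1-k) mod M
  val('f') - val('d') = 6 - 4 = 2
  B^(n-1-k) = 3^6 mod 97 = 50
  Delta = 2 * 50 mod 97 = 3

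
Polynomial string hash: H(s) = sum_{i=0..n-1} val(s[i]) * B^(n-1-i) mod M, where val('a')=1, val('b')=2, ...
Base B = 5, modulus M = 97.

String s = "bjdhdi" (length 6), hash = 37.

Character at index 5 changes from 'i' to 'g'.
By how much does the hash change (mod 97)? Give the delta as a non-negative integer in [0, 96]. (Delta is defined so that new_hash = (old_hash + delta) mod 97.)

Answer: 95

Derivation:
Delta formula: (val(new) - val(old)) * B^(n-1-k) mod M
  val('g') - val('i') = 7 - 9 = -2
  B^(n-1-k) = 5^0 mod 97 = 1
  Delta = -2 * 1 mod 97 = 95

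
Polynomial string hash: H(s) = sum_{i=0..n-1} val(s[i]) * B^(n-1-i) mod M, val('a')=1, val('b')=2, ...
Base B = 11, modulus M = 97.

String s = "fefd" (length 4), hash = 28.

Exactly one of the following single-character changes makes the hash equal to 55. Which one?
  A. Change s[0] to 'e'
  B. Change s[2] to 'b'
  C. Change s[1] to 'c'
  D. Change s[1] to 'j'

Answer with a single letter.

Answer: A

Derivation:
Option A: s[0]='f'->'e', delta=(5-6)*11^3 mod 97 = 27, hash=28+27 mod 97 = 55 <-- target
Option B: s[2]='f'->'b', delta=(2-6)*11^1 mod 97 = 53, hash=28+53 mod 97 = 81
Option C: s[1]='e'->'c', delta=(3-5)*11^2 mod 97 = 49, hash=28+49 mod 97 = 77
Option D: s[1]='e'->'j', delta=(10-5)*11^2 mod 97 = 23, hash=28+23 mod 97 = 51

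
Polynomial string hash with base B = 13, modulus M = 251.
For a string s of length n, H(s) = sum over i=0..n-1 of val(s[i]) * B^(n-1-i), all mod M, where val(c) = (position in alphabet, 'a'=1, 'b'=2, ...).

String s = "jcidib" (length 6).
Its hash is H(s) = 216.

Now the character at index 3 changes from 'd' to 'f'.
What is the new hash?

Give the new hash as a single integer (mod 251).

val('d') = 4, val('f') = 6
Position k = 3, exponent = n-1-k = 2
B^2 mod M = 13^2 mod 251 = 169
Delta = (6 - 4) * 169 mod 251 = 87
New hash = (216 + 87) mod 251 = 52

Answer: 52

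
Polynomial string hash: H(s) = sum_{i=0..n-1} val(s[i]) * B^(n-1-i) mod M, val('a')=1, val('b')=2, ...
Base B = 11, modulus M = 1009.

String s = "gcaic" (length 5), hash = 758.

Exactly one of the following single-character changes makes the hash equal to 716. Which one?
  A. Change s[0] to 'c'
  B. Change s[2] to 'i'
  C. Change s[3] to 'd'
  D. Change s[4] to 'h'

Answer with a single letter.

Option A: s[0]='g'->'c', delta=(3-7)*11^4 mod 1009 = 967, hash=758+967 mod 1009 = 716 <-- target
Option B: s[2]='a'->'i', delta=(9-1)*11^2 mod 1009 = 968, hash=758+968 mod 1009 = 717
Option C: s[3]='i'->'d', delta=(4-9)*11^1 mod 1009 = 954, hash=758+954 mod 1009 = 703
Option D: s[4]='c'->'h', delta=(8-3)*11^0 mod 1009 = 5, hash=758+5 mod 1009 = 763

Answer: A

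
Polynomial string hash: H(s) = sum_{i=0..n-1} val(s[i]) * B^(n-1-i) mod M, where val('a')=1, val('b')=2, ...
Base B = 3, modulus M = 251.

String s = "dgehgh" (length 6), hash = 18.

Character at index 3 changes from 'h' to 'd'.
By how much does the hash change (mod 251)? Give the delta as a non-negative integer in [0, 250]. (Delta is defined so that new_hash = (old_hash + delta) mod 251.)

Delta formula: (val(new) - val(old)) * B^(n-1-k) mod M
  val('d') - val('h') = 4 - 8 = -4
  B^(n-1-k) = 3^2 mod 251 = 9
  Delta = -4 * 9 mod 251 = 215

Answer: 215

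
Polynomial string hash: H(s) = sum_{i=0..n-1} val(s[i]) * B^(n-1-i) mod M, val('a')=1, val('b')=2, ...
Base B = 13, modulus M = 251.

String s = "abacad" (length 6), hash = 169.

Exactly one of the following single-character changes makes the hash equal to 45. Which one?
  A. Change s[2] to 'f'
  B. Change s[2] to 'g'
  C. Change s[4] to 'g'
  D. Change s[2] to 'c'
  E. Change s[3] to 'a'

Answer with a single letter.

Option A: s[2]='a'->'f', delta=(6-1)*13^3 mod 251 = 192, hash=169+192 mod 251 = 110
Option B: s[2]='a'->'g', delta=(7-1)*13^3 mod 251 = 130, hash=169+130 mod 251 = 48
Option C: s[4]='a'->'g', delta=(7-1)*13^1 mod 251 = 78, hash=169+78 mod 251 = 247
Option D: s[2]='a'->'c', delta=(3-1)*13^3 mod 251 = 127, hash=169+127 mod 251 = 45 <-- target
Option E: s[3]='c'->'a', delta=(1-3)*13^2 mod 251 = 164, hash=169+164 mod 251 = 82

Answer: D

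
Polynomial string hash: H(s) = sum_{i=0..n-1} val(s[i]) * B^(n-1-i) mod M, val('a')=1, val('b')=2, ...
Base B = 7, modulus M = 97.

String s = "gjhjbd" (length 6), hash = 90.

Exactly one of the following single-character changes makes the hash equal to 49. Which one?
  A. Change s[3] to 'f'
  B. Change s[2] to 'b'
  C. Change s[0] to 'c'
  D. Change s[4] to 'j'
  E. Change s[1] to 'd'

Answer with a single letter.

Answer: D

Derivation:
Option A: s[3]='j'->'f', delta=(6-10)*7^2 mod 97 = 95, hash=90+95 mod 97 = 88
Option B: s[2]='h'->'b', delta=(2-8)*7^3 mod 97 = 76, hash=90+76 mod 97 = 69
Option C: s[0]='g'->'c', delta=(3-7)*7^5 mod 97 = 90, hash=90+90 mod 97 = 83
Option D: s[4]='b'->'j', delta=(10-2)*7^1 mod 97 = 56, hash=90+56 mod 97 = 49 <-- target
Option E: s[1]='j'->'d', delta=(4-10)*7^4 mod 97 = 47, hash=90+47 mod 97 = 40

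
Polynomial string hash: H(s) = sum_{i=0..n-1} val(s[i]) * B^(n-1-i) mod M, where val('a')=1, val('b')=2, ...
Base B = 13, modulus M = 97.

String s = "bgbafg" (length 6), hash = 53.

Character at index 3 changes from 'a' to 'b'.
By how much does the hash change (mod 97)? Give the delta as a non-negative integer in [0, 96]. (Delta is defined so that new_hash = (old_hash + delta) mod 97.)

Delta formula: (val(new) - val(old)) * B^(n-1-k) mod M
  val('b') - val('a') = 2 - 1 = 1
  B^(n-1-k) = 13^2 mod 97 = 72
  Delta = 1 * 72 mod 97 = 72

Answer: 72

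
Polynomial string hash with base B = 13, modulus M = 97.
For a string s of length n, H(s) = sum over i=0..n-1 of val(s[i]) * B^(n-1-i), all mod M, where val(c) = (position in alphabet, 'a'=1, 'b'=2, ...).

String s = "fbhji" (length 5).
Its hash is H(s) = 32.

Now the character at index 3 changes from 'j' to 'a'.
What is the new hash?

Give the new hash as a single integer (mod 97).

val('j') = 10, val('a') = 1
Position k = 3, exponent = n-1-k = 1
B^1 mod M = 13^1 mod 97 = 13
Delta = (1 - 10) * 13 mod 97 = 77
New hash = (32 + 77) mod 97 = 12

Answer: 12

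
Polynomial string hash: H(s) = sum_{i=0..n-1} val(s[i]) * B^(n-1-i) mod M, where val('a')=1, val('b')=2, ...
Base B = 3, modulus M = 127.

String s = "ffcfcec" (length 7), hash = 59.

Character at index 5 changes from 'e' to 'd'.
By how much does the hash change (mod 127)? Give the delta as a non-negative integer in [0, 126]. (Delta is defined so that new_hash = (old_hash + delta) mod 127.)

Delta formula: (val(new) - val(old)) * B^(n-1-k) mod M
  val('d') - val('e') = 4 - 5 = -1
  B^(n-1-k) = 3^1 mod 127 = 3
  Delta = -1 * 3 mod 127 = 124

Answer: 124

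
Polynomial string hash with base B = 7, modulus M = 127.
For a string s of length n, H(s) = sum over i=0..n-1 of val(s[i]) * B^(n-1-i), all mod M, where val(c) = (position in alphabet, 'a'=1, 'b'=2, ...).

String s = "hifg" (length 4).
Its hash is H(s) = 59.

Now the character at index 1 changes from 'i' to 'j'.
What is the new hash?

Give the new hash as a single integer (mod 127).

val('i') = 9, val('j') = 10
Position k = 1, exponent = n-1-k = 2
B^2 mod M = 7^2 mod 127 = 49
Delta = (10 - 9) * 49 mod 127 = 49
New hash = (59 + 49) mod 127 = 108

Answer: 108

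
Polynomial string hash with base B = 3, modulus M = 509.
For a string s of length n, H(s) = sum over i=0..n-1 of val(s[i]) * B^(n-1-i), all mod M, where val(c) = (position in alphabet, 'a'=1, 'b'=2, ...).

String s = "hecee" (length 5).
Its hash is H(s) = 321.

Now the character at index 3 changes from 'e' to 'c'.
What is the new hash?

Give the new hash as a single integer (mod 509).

Answer: 315

Derivation:
val('e') = 5, val('c') = 3
Position k = 3, exponent = n-1-k = 1
B^1 mod M = 3^1 mod 509 = 3
Delta = (3 - 5) * 3 mod 509 = 503
New hash = (321 + 503) mod 509 = 315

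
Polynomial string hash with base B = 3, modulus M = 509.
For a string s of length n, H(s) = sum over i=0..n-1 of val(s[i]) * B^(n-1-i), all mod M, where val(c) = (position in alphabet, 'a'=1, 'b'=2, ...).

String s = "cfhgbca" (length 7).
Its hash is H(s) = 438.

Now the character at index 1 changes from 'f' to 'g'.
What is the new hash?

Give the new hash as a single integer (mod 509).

val('f') = 6, val('g') = 7
Position k = 1, exponent = n-1-k = 5
B^5 mod M = 3^5 mod 509 = 243
Delta = (7 - 6) * 243 mod 509 = 243
New hash = (438 + 243) mod 509 = 172

Answer: 172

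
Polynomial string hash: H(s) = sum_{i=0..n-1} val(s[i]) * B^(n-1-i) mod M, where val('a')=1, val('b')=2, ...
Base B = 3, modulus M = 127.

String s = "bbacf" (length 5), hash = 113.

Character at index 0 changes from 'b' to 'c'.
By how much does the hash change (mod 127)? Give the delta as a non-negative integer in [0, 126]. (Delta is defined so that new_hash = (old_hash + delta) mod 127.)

Delta formula: (val(new) - val(old)) * B^(n-1-k) mod M
  val('c') - val('b') = 3 - 2 = 1
  B^(n-1-k) = 3^4 mod 127 = 81
  Delta = 1 * 81 mod 127 = 81

Answer: 81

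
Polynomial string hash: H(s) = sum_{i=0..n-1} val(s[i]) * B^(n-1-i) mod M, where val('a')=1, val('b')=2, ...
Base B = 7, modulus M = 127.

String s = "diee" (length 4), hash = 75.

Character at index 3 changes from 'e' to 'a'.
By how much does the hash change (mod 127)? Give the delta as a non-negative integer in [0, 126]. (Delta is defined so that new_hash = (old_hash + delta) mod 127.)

Delta formula: (val(new) - val(old)) * B^(n-1-k) mod M
  val('a') - val('e') = 1 - 5 = -4
  B^(n-1-k) = 7^0 mod 127 = 1
  Delta = -4 * 1 mod 127 = 123

Answer: 123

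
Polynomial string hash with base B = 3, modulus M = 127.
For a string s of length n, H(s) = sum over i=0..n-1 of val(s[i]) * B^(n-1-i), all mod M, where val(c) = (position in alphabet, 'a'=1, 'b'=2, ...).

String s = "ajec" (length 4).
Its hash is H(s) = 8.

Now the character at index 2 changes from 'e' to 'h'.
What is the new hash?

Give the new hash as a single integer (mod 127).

val('e') = 5, val('h') = 8
Position k = 2, exponent = n-1-k = 1
B^1 mod M = 3^1 mod 127 = 3
Delta = (8 - 5) * 3 mod 127 = 9
New hash = (8 + 9) mod 127 = 17

Answer: 17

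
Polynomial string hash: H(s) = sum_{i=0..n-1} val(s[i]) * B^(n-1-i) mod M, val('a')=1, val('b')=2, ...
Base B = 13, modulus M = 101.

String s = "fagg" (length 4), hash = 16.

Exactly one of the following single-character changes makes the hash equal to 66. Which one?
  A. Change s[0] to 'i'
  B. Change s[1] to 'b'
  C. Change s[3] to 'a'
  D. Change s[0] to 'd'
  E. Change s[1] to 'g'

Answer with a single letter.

Option A: s[0]='f'->'i', delta=(9-6)*13^3 mod 101 = 26, hash=16+26 mod 101 = 42
Option B: s[1]='a'->'b', delta=(2-1)*13^2 mod 101 = 68, hash=16+68 mod 101 = 84
Option C: s[3]='g'->'a', delta=(1-7)*13^0 mod 101 = 95, hash=16+95 mod 101 = 10
Option D: s[0]='f'->'d', delta=(4-6)*13^3 mod 101 = 50, hash=16+50 mod 101 = 66 <-- target
Option E: s[1]='a'->'g', delta=(7-1)*13^2 mod 101 = 4, hash=16+4 mod 101 = 20

Answer: D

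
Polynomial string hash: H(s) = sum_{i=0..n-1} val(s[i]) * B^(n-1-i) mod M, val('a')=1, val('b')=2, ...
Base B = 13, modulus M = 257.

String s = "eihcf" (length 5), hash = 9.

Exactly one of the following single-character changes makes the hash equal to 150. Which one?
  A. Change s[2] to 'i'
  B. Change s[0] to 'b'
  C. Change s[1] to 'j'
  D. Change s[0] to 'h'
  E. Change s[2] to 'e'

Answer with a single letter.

Answer: C

Derivation:
Option A: s[2]='h'->'i', delta=(9-8)*13^2 mod 257 = 169, hash=9+169 mod 257 = 178
Option B: s[0]='e'->'b', delta=(2-5)*13^4 mod 257 = 155, hash=9+155 mod 257 = 164
Option C: s[1]='i'->'j', delta=(10-9)*13^3 mod 257 = 141, hash=9+141 mod 257 = 150 <-- target
Option D: s[0]='e'->'h', delta=(8-5)*13^4 mod 257 = 102, hash=9+102 mod 257 = 111
Option E: s[2]='h'->'e', delta=(5-8)*13^2 mod 257 = 7, hash=9+7 mod 257 = 16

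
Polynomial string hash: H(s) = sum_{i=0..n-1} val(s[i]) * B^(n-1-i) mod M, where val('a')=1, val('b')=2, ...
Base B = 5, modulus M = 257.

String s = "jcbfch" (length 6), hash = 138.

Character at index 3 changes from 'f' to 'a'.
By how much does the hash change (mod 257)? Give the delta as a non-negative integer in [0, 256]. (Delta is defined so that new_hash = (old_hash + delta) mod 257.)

Delta formula: (val(new) - val(old)) * B^(n-1-k) mod M
  val('a') - val('f') = 1 - 6 = -5
  B^(n-1-k) = 5^2 mod 257 = 25
  Delta = -5 * 25 mod 257 = 132

Answer: 132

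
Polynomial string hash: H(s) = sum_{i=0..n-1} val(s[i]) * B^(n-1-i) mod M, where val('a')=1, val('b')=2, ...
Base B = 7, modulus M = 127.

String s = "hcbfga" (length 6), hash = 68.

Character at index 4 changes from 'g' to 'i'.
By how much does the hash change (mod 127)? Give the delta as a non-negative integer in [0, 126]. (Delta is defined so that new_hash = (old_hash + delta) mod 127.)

Delta formula: (val(new) - val(old)) * B^(n-1-k) mod M
  val('i') - val('g') = 9 - 7 = 2
  B^(n-1-k) = 7^1 mod 127 = 7
  Delta = 2 * 7 mod 127 = 14

Answer: 14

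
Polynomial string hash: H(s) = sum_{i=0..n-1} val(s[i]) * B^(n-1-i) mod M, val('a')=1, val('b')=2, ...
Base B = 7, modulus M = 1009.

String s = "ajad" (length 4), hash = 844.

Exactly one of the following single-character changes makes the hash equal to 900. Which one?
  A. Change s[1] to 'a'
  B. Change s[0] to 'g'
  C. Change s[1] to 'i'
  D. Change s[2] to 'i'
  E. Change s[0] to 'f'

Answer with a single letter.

Option A: s[1]='j'->'a', delta=(1-10)*7^2 mod 1009 = 568, hash=844+568 mod 1009 = 403
Option B: s[0]='a'->'g', delta=(7-1)*7^3 mod 1009 = 40, hash=844+40 mod 1009 = 884
Option C: s[1]='j'->'i', delta=(9-10)*7^2 mod 1009 = 960, hash=844+960 mod 1009 = 795
Option D: s[2]='a'->'i', delta=(9-1)*7^1 mod 1009 = 56, hash=844+56 mod 1009 = 900 <-- target
Option E: s[0]='a'->'f', delta=(6-1)*7^3 mod 1009 = 706, hash=844+706 mod 1009 = 541

Answer: D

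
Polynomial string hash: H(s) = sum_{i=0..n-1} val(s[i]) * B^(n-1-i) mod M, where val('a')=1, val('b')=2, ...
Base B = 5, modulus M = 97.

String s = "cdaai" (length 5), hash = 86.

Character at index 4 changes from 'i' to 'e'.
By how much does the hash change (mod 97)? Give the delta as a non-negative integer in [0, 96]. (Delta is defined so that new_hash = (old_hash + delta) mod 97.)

Delta formula: (val(new) - val(old)) * B^(n-1-k) mod M
  val('e') - val('i') = 5 - 9 = -4
  B^(n-1-k) = 5^0 mod 97 = 1
  Delta = -4 * 1 mod 97 = 93

Answer: 93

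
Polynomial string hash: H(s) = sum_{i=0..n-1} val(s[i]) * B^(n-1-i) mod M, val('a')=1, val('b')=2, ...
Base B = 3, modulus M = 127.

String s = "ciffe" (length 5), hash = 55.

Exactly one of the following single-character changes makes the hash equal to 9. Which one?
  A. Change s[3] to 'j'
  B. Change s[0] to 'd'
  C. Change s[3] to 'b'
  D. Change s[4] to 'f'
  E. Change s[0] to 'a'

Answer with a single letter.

Answer: B

Derivation:
Option A: s[3]='f'->'j', delta=(10-6)*3^1 mod 127 = 12, hash=55+12 mod 127 = 67
Option B: s[0]='c'->'d', delta=(4-3)*3^4 mod 127 = 81, hash=55+81 mod 127 = 9 <-- target
Option C: s[3]='f'->'b', delta=(2-6)*3^1 mod 127 = 115, hash=55+115 mod 127 = 43
Option D: s[4]='e'->'f', delta=(6-5)*3^0 mod 127 = 1, hash=55+1 mod 127 = 56
Option E: s[0]='c'->'a', delta=(1-3)*3^4 mod 127 = 92, hash=55+92 mod 127 = 20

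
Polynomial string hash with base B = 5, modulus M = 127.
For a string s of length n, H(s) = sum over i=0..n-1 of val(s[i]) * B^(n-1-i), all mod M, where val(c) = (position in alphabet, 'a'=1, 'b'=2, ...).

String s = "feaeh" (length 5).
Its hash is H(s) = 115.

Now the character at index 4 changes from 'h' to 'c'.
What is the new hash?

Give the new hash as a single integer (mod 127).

Answer: 110

Derivation:
val('h') = 8, val('c') = 3
Position k = 4, exponent = n-1-k = 0
B^0 mod M = 5^0 mod 127 = 1
Delta = (3 - 8) * 1 mod 127 = 122
New hash = (115 + 122) mod 127 = 110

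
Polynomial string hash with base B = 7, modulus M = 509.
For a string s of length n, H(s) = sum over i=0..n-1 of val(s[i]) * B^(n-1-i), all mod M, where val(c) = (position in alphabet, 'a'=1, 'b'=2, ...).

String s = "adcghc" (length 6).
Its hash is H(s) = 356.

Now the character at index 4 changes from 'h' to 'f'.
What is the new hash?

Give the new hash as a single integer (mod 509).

Answer: 342

Derivation:
val('h') = 8, val('f') = 6
Position k = 4, exponent = n-1-k = 1
B^1 mod M = 7^1 mod 509 = 7
Delta = (6 - 8) * 7 mod 509 = 495
New hash = (356 + 495) mod 509 = 342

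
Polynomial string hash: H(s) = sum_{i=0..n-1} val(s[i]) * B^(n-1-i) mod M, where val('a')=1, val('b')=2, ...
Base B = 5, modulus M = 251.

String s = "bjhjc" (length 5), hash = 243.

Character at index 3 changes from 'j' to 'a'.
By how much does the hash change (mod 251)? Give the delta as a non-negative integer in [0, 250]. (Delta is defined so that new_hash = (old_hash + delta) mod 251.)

Answer: 206

Derivation:
Delta formula: (val(new) - val(old)) * B^(n-1-k) mod M
  val('a') - val('j') = 1 - 10 = -9
  B^(n-1-k) = 5^1 mod 251 = 5
  Delta = -9 * 5 mod 251 = 206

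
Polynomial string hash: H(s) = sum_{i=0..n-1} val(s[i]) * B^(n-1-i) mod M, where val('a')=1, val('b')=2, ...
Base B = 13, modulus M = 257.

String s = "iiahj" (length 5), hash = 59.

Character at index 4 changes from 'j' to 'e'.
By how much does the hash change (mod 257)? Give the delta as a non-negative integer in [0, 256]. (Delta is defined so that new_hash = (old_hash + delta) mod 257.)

Answer: 252

Derivation:
Delta formula: (val(new) - val(old)) * B^(n-1-k) mod M
  val('e') - val('j') = 5 - 10 = -5
  B^(n-1-k) = 13^0 mod 257 = 1
  Delta = -5 * 1 mod 257 = 252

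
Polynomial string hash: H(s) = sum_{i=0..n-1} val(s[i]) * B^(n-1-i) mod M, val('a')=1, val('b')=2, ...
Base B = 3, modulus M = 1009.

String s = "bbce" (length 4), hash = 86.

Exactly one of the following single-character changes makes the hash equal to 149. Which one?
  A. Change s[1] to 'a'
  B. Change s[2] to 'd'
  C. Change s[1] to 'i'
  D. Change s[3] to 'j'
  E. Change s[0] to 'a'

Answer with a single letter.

Answer: C

Derivation:
Option A: s[1]='b'->'a', delta=(1-2)*3^2 mod 1009 = 1000, hash=86+1000 mod 1009 = 77
Option B: s[2]='c'->'d', delta=(4-3)*3^1 mod 1009 = 3, hash=86+3 mod 1009 = 89
Option C: s[1]='b'->'i', delta=(9-2)*3^2 mod 1009 = 63, hash=86+63 mod 1009 = 149 <-- target
Option D: s[3]='e'->'j', delta=(10-5)*3^0 mod 1009 = 5, hash=86+5 mod 1009 = 91
Option E: s[0]='b'->'a', delta=(1-2)*3^3 mod 1009 = 982, hash=86+982 mod 1009 = 59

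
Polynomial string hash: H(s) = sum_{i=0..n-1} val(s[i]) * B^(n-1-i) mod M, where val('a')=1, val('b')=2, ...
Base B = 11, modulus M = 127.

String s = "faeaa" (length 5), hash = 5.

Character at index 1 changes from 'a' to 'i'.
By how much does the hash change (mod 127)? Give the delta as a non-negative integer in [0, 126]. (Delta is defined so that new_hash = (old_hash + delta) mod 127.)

Answer: 107

Derivation:
Delta formula: (val(new) - val(old)) * B^(n-1-k) mod M
  val('i') - val('a') = 9 - 1 = 8
  B^(n-1-k) = 11^3 mod 127 = 61
  Delta = 8 * 61 mod 127 = 107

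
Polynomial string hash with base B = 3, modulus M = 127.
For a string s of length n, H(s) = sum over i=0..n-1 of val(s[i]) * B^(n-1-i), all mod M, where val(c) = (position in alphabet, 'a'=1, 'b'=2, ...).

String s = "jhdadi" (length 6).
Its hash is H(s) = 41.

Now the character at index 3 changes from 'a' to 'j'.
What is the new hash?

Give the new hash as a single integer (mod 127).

Answer: 122

Derivation:
val('a') = 1, val('j') = 10
Position k = 3, exponent = n-1-k = 2
B^2 mod M = 3^2 mod 127 = 9
Delta = (10 - 1) * 9 mod 127 = 81
New hash = (41 + 81) mod 127 = 122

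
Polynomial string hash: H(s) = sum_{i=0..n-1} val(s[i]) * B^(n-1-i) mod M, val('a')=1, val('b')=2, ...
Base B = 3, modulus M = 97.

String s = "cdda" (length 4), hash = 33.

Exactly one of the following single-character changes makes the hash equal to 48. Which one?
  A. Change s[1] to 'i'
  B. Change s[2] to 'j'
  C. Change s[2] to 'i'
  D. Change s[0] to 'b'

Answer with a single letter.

Option A: s[1]='d'->'i', delta=(9-4)*3^2 mod 97 = 45, hash=33+45 mod 97 = 78
Option B: s[2]='d'->'j', delta=(10-4)*3^1 mod 97 = 18, hash=33+18 mod 97 = 51
Option C: s[2]='d'->'i', delta=(9-4)*3^1 mod 97 = 15, hash=33+15 mod 97 = 48 <-- target
Option D: s[0]='c'->'b', delta=(2-3)*3^3 mod 97 = 70, hash=33+70 mod 97 = 6

Answer: C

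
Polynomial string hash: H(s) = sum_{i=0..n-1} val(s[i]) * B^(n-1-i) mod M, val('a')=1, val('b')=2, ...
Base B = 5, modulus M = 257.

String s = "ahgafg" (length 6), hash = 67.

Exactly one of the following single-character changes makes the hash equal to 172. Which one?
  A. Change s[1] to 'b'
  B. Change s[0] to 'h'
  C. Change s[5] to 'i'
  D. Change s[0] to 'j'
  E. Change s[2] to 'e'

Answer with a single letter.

Answer: A

Derivation:
Option A: s[1]='h'->'b', delta=(2-8)*5^4 mod 257 = 105, hash=67+105 mod 257 = 172 <-- target
Option B: s[0]='a'->'h', delta=(8-1)*5^5 mod 257 = 30, hash=67+30 mod 257 = 97
Option C: s[5]='g'->'i', delta=(9-7)*5^0 mod 257 = 2, hash=67+2 mod 257 = 69
Option D: s[0]='a'->'j', delta=(10-1)*5^5 mod 257 = 112, hash=67+112 mod 257 = 179
Option E: s[2]='g'->'e', delta=(5-7)*5^3 mod 257 = 7, hash=67+7 mod 257 = 74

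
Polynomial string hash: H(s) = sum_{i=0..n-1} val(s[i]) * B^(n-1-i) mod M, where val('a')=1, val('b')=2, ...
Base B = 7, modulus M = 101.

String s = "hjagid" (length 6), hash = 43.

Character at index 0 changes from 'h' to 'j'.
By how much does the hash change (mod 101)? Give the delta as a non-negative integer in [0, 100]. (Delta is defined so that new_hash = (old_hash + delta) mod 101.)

Delta formula: (val(new) - val(old)) * B^(n-1-k) mod M
  val('j') - val('h') = 10 - 8 = 2
  B^(n-1-k) = 7^5 mod 101 = 41
  Delta = 2 * 41 mod 101 = 82

Answer: 82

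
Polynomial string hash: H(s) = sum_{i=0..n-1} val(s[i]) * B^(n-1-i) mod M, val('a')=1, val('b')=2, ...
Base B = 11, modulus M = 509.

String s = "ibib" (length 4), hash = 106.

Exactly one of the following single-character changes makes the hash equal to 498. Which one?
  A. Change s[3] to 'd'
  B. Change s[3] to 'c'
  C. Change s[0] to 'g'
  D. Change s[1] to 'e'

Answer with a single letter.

Answer: C

Derivation:
Option A: s[3]='b'->'d', delta=(4-2)*11^0 mod 509 = 2, hash=106+2 mod 509 = 108
Option B: s[3]='b'->'c', delta=(3-2)*11^0 mod 509 = 1, hash=106+1 mod 509 = 107
Option C: s[0]='i'->'g', delta=(7-9)*11^3 mod 509 = 392, hash=106+392 mod 509 = 498 <-- target
Option D: s[1]='b'->'e', delta=(5-2)*11^2 mod 509 = 363, hash=106+363 mod 509 = 469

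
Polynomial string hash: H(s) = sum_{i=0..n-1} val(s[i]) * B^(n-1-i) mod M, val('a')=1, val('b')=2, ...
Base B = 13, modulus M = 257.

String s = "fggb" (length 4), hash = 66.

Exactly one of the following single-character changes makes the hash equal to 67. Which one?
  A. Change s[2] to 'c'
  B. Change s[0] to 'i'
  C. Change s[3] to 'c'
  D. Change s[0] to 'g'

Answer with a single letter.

Answer: C

Derivation:
Option A: s[2]='g'->'c', delta=(3-7)*13^1 mod 257 = 205, hash=66+205 mod 257 = 14
Option B: s[0]='f'->'i', delta=(9-6)*13^3 mod 257 = 166, hash=66+166 mod 257 = 232
Option C: s[3]='b'->'c', delta=(3-2)*13^0 mod 257 = 1, hash=66+1 mod 257 = 67 <-- target
Option D: s[0]='f'->'g', delta=(7-6)*13^3 mod 257 = 141, hash=66+141 mod 257 = 207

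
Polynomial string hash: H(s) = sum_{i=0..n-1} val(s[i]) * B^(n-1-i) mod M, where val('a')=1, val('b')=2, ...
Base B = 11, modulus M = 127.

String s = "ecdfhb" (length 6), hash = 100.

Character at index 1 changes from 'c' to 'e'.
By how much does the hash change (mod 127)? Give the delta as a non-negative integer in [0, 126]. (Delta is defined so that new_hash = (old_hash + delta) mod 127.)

Delta formula: (val(new) - val(old)) * B^(n-1-k) mod M
  val('e') - val('c') = 5 - 3 = 2
  B^(n-1-k) = 11^4 mod 127 = 36
  Delta = 2 * 36 mod 127 = 72

Answer: 72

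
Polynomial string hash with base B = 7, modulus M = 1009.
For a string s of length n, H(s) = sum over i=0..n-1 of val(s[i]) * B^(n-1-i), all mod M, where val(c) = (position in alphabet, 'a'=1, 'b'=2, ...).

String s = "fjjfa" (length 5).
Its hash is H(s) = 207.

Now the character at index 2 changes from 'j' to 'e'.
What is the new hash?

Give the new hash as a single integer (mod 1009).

Answer: 971

Derivation:
val('j') = 10, val('e') = 5
Position k = 2, exponent = n-1-k = 2
B^2 mod M = 7^2 mod 1009 = 49
Delta = (5 - 10) * 49 mod 1009 = 764
New hash = (207 + 764) mod 1009 = 971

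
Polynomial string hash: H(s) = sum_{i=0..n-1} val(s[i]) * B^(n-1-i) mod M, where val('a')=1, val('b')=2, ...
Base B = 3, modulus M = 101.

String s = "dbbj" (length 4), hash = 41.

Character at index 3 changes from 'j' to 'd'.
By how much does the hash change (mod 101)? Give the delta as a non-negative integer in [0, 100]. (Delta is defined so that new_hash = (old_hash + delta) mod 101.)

Delta formula: (val(new) - val(old)) * B^(n-1-k) mod M
  val('d') - val('j') = 4 - 10 = -6
  B^(n-1-k) = 3^0 mod 101 = 1
  Delta = -6 * 1 mod 101 = 95

Answer: 95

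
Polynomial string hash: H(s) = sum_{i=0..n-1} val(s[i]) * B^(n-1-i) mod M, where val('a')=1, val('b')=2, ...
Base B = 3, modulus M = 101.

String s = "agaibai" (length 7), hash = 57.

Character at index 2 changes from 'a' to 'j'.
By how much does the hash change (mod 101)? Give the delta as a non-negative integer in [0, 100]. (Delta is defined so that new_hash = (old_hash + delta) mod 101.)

Delta formula: (val(new) - val(old)) * B^(n-1-k) mod M
  val('j') - val('a') = 10 - 1 = 9
  B^(n-1-k) = 3^4 mod 101 = 81
  Delta = 9 * 81 mod 101 = 22

Answer: 22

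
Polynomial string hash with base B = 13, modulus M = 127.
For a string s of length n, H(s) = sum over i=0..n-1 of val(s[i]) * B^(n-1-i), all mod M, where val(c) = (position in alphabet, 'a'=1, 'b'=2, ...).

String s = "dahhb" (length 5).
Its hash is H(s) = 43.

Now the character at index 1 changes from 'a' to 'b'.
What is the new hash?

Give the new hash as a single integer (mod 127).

Answer: 81

Derivation:
val('a') = 1, val('b') = 2
Position k = 1, exponent = n-1-k = 3
B^3 mod M = 13^3 mod 127 = 38
Delta = (2 - 1) * 38 mod 127 = 38
New hash = (43 + 38) mod 127 = 81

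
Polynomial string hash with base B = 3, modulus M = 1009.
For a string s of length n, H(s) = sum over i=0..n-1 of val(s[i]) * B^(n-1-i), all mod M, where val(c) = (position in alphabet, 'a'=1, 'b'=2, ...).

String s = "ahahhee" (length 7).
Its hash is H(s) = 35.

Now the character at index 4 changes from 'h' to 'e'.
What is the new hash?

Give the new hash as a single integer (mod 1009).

Answer: 8

Derivation:
val('h') = 8, val('e') = 5
Position k = 4, exponent = n-1-k = 2
B^2 mod M = 3^2 mod 1009 = 9
Delta = (5 - 8) * 9 mod 1009 = 982
New hash = (35 + 982) mod 1009 = 8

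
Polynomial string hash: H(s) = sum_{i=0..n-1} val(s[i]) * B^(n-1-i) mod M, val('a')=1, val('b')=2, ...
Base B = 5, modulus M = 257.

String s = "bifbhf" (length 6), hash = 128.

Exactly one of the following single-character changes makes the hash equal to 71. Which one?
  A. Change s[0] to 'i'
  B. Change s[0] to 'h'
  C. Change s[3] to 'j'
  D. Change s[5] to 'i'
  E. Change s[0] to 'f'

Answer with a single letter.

Answer: C

Derivation:
Option A: s[0]='b'->'i', delta=(9-2)*5^5 mod 257 = 30, hash=128+30 mod 257 = 158
Option B: s[0]='b'->'h', delta=(8-2)*5^5 mod 257 = 246, hash=128+246 mod 257 = 117
Option C: s[3]='b'->'j', delta=(10-2)*5^2 mod 257 = 200, hash=128+200 mod 257 = 71 <-- target
Option D: s[5]='f'->'i', delta=(9-6)*5^0 mod 257 = 3, hash=128+3 mod 257 = 131
Option E: s[0]='b'->'f', delta=(6-2)*5^5 mod 257 = 164, hash=128+164 mod 257 = 35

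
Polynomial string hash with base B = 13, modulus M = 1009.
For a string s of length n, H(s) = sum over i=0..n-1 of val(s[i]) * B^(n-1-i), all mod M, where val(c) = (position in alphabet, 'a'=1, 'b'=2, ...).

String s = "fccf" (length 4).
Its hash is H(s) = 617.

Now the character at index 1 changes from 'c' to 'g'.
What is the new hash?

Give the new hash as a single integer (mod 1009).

val('c') = 3, val('g') = 7
Position k = 1, exponent = n-1-k = 2
B^2 mod M = 13^2 mod 1009 = 169
Delta = (7 - 3) * 169 mod 1009 = 676
New hash = (617 + 676) mod 1009 = 284

Answer: 284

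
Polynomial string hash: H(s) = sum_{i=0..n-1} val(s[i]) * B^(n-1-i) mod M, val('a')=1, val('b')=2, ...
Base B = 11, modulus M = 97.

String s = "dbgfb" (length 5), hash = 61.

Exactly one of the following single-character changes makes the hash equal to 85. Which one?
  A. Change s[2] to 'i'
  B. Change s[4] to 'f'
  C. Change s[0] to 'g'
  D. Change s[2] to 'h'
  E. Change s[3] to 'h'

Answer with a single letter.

Answer: D

Derivation:
Option A: s[2]='g'->'i', delta=(9-7)*11^2 mod 97 = 48, hash=61+48 mod 97 = 12
Option B: s[4]='b'->'f', delta=(6-2)*11^0 mod 97 = 4, hash=61+4 mod 97 = 65
Option C: s[0]='d'->'g', delta=(7-4)*11^4 mod 97 = 79, hash=61+79 mod 97 = 43
Option D: s[2]='g'->'h', delta=(8-7)*11^2 mod 97 = 24, hash=61+24 mod 97 = 85 <-- target
Option E: s[3]='f'->'h', delta=(8-6)*11^1 mod 97 = 22, hash=61+22 mod 97 = 83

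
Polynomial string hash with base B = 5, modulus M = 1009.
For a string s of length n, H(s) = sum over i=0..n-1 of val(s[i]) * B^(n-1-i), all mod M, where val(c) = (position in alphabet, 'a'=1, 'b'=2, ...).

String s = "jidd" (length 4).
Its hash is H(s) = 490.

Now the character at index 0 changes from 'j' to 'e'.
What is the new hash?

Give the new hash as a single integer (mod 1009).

Answer: 874

Derivation:
val('j') = 10, val('e') = 5
Position k = 0, exponent = n-1-k = 3
B^3 mod M = 5^3 mod 1009 = 125
Delta = (5 - 10) * 125 mod 1009 = 384
New hash = (490 + 384) mod 1009 = 874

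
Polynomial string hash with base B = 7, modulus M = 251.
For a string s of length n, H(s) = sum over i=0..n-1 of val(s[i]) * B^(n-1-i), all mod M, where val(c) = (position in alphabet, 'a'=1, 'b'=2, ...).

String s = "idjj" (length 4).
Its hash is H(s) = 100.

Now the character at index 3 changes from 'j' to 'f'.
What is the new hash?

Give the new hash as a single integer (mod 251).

val('j') = 10, val('f') = 6
Position k = 3, exponent = n-1-k = 0
B^0 mod M = 7^0 mod 251 = 1
Delta = (6 - 10) * 1 mod 251 = 247
New hash = (100 + 247) mod 251 = 96

Answer: 96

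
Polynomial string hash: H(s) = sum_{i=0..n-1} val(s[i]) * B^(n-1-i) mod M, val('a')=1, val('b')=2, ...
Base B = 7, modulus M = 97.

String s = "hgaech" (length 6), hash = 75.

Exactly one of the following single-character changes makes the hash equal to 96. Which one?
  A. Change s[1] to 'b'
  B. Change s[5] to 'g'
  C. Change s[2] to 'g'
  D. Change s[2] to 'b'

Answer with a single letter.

Option A: s[1]='g'->'b', delta=(2-7)*7^4 mod 97 = 23, hash=75+23 mod 97 = 1
Option B: s[5]='h'->'g', delta=(7-8)*7^0 mod 97 = 96, hash=75+96 mod 97 = 74
Option C: s[2]='a'->'g', delta=(7-1)*7^3 mod 97 = 21, hash=75+21 mod 97 = 96 <-- target
Option D: s[2]='a'->'b', delta=(2-1)*7^3 mod 97 = 52, hash=75+52 mod 97 = 30

Answer: C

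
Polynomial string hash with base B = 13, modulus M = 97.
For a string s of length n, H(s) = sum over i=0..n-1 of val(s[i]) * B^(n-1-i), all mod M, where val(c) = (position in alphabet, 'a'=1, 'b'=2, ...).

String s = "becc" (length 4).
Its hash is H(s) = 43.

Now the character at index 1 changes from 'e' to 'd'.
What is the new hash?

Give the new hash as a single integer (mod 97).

val('e') = 5, val('d') = 4
Position k = 1, exponent = n-1-k = 2
B^2 mod M = 13^2 mod 97 = 72
Delta = (4 - 5) * 72 mod 97 = 25
New hash = (43 + 25) mod 97 = 68

Answer: 68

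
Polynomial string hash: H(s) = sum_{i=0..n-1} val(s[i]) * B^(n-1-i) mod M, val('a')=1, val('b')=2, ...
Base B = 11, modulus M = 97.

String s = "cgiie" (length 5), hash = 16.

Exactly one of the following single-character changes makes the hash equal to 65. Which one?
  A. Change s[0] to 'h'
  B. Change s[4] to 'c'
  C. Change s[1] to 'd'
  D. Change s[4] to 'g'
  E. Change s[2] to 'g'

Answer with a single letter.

Answer: E

Derivation:
Option A: s[0]='c'->'h', delta=(8-3)*11^4 mod 97 = 67, hash=16+67 mod 97 = 83
Option B: s[4]='e'->'c', delta=(3-5)*11^0 mod 97 = 95, hash=16+95 mod 97 = 14
Option C: s[1]='g'->'d', delta=(4-7)*11^3 mod 97 = 81, hash=16+81 mod 97 = 0
Option D: s[4]='e'->'g', delta=(7-5)*11^0 mod 97 = 2, hash=16+2 mod 97 = 18
Option E: s[2]='i'->'g', delta=(7-9)*11^2 mod 97 = 49, hash=16+49 mod 97 = 65 <-- target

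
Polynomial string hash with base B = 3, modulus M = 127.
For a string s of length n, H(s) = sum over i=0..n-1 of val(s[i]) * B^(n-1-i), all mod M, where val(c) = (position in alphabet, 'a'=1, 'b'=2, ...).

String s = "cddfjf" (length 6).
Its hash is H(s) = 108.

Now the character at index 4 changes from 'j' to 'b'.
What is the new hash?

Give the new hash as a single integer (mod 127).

val('j') = 10, val('b') = 2
Position k = 4, exponent = n-1-k = 1
B^1 mod M = 3^1 mod 127 = 3
Delta = (2 - 10) * 3 mod 127 = 103
New hash = (108 + 103) mod 127 = 84

Answer: 84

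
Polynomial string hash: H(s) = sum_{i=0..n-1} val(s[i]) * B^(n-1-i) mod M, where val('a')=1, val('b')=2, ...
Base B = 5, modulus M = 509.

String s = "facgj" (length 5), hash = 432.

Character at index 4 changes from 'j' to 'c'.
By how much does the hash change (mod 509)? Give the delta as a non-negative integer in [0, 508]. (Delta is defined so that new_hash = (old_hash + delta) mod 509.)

Delta formula: (val(new) - val(old)) * B^(n-1-k) mod M
  val('c') - val('j') = 3 - 10 = -7
  B^(n-1-k) = 5^0 mod 509 = 1
  Delta = -7 * 1 mod 509 = 502

Answer: 502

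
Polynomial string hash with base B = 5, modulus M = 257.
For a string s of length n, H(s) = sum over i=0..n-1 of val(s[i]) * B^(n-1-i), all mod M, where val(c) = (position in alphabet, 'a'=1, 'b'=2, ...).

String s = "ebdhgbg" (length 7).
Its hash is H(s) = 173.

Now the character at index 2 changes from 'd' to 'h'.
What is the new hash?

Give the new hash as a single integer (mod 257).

Answer: 103

Derivation:
val('d') = 4, val('h') = 8
Position k = 2, exponent = n-1-k = 4
B^4 mod M = 5^4 mod 257 = 111
Delta = (8 - 4) * 111 mod 257 = 187
New hash = (173 + 187) mod 257 = 103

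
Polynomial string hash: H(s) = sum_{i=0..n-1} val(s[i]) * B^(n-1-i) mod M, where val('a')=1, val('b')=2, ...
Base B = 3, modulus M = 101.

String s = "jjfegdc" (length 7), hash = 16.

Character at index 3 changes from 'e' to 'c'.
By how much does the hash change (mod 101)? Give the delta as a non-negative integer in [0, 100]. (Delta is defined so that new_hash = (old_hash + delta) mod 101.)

Answer: 47

Derivation:
Delta formula: (val(new) - val(old)) * B^(n-1-k) mod M
  val('c') - val('e') = 3 - 5 = -2
  B^(n-1-k) = 3^3 mod 101 = 27
  Delta = -2 * 27 mod 101 = 47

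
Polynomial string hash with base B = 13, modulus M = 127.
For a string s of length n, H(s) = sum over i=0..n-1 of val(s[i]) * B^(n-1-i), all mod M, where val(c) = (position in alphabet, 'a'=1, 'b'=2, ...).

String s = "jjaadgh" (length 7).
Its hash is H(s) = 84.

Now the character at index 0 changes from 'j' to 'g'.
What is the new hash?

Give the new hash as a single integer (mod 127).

Answer: 70

Derivation:
val('j') = 10, val('g') = 7
Position k = 0, exponent = n-1-k = 6
B^6 mod M = 13^6 mod 127 = 47
Delta = (7 - 10) * 47 mod 127 = 113
New hash = (84 + 113) mod 127 = 70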